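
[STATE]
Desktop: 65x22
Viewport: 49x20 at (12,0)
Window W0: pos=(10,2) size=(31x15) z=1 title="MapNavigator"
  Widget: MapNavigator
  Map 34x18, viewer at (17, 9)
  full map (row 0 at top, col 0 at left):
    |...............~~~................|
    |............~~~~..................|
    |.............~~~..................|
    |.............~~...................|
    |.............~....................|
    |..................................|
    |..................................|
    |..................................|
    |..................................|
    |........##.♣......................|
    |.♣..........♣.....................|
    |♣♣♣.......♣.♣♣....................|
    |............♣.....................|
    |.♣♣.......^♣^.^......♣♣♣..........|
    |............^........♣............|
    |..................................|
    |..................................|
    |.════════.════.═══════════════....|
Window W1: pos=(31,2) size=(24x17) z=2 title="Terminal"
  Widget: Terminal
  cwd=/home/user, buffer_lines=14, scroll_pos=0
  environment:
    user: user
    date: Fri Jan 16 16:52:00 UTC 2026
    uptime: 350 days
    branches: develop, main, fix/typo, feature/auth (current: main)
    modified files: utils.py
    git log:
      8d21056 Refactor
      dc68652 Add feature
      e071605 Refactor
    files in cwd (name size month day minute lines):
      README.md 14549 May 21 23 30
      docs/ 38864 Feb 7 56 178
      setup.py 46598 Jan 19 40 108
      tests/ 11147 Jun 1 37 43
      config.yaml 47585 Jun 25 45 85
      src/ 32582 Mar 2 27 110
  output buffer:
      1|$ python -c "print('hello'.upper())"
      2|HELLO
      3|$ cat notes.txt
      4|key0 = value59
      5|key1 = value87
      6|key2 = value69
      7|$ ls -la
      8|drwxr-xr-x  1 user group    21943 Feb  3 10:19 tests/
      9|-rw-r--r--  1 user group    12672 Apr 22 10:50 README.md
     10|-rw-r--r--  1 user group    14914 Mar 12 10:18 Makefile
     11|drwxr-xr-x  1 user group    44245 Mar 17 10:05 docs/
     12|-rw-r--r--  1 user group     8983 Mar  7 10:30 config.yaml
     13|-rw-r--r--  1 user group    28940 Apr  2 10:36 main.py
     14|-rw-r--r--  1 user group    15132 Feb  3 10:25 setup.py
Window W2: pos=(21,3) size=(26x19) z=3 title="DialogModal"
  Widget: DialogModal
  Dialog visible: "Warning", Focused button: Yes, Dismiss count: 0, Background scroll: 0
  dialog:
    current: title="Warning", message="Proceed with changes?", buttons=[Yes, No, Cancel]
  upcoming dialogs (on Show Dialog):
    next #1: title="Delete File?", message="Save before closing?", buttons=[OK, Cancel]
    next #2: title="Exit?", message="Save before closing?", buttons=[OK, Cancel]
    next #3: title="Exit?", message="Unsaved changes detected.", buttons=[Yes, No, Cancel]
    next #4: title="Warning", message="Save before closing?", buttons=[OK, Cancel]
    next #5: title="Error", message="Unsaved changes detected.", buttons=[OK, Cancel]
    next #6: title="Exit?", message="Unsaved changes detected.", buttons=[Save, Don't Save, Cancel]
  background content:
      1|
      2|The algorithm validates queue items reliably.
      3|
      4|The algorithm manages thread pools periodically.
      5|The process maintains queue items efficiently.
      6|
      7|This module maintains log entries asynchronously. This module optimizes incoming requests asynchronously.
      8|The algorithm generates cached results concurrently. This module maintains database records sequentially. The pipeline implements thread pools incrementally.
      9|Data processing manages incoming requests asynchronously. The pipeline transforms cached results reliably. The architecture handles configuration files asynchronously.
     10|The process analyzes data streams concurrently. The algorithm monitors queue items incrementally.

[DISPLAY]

                                                 
                                                 
━━━━━━━━━━━━━━━━━━━┏━━━━━━━━━━━━━━━━━━━━━━┓      
MapNaviga┏━━━━━━━━━━━━━━━━━━━━━━━━┓       ┃      
─────────┃ DialogModal            ┃───────┨      
.........┠────────────────────────┨int('he┃      
.........┃                        ┃       ┃      
.........┃The algorithm validates ┃       ┃      
.........┃                        ┃       ┃      
.........┃The algorithm manages th┃       ┃      
....##.♣.┃The process maintains qu┃       ┃      
........♣┃  ┌──────────────────┐  ┃       ┃      
......♣.♣┃Th│     Warning      │lo┃ser gro┃      
........♣┃Th│Proceed with chang│s ┃ser gro┃      
......^♣^┃Da│[Yes]  No   Cancel│s ┃ser gro┃      
........^┃Th└──────────────────┘at┃ser gro┃      
━━━━━━━━━┃                        ┃ser gro┃      
         ┃                        ┃ser gro┃      
         ┃                        ┃━━━━━━━┛      
         ┃                        ┃              


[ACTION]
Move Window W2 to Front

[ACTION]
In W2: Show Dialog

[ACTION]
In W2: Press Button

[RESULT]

                                                 
                                                 
━━━━━━━━━━━━━━━━━━━┏━━━━━━━━━━━━━━━━━━━━━━┓      
MapNaviga┏━━━━━━━━━━━━━━━━━━━━━━━━┓       ┃      
─────────┃ DialogModal            ┃───────┨      
.........┠────────────────────────┨int('he┃      
.........┃                        ┃       ┃      
.........┃The algorithm validates ┃       ┃      
.........┃                        ┃       ┃      
.........┃The algorithm manages th┃       ┃      
....##.♣.┃The process maintains qu┃       ┃      
........♣┃                        ┃       ┃      
......♣.♣┃This module maintains lo┃ser gro┃      
........♣┃The algorithm generates ┃ser gro┃      
......^♣^┃Data processing manages ┃ser gro┃      
........^┃The process analyzes dat┃ser gro┃      
━━━━━━━━━┃                        ┃ser gro┃      
         ┃                        ┃ser gro┃      
         ┃                        ┃━━━━━━━┛      
         ┃                        ┃              


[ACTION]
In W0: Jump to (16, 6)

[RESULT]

                                                 
                                                 
━━━━━━━━━━━━━━━━━━━┏━━━━━━━━━━━━━━━━━━━━━━┓      
MapNaviga┏━━━━━━━━━━━━━━━━━━━━━━━━┓       ┃      
─────────┃ DialogModal            ┃───────┨      
.........┠────────────────────────┨int('he┃      
.........┃                        ┃       ┃      
.........┃The algorithm validates ┃       ┃      
.........┃                        ┃       ┃      
.........┃The algorithm manages th┃       ┃      
.........┃The process maintains qu┃       ┃      
.........┃                        ┃       ┃      
.........┃This module maintains lo┃ser gro┃      
.....##.♣┃The algorithm generates ┃ser gro┃      
.........┃Data processing manages ┃ser gro┃      
.......♣.┃The process analyzes dat┃ser gro┃      
━━━━━━━━━┃                        ┃ser gro┃      
         ┃                        ┃ser gro┃      
         ┃                        ┃━━━━━━━┛      
         ┃                        ┃              


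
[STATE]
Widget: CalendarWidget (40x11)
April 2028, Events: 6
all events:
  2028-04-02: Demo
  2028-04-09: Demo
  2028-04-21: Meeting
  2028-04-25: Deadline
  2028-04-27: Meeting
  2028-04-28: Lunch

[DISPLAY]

               April 2028               
Mo Tu We Th Fr Sa Su                    
                1  2*                   
 3  4  5  6  7  8  9*                   
10 11 12 13 14 15 16                    
17 18 19 20 21* 22 23                   
24 25* 26 27* 28* 29 30                 
                                        
                                        
                                        
                                        


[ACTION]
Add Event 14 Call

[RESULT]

               April 2028               
Mo Tu We Th Fr Sa Su                    
                1  2*                   
 3  4  5  6  7  8  9*                   
10 11 12 13 14* 15 16                   
17 18 19 20 21* 22 23                   
24 25* 26 27* 28* 29 30                 
                                        
                                        
                                        
                                        


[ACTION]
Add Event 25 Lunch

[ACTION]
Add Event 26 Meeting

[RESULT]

               April 2028               
Mo Tu We Th Fr Sa Su                    
                1  2*                   
 3  4  5  6  7  8  9*                   
10 11 12 13 14* 15 16                   
17 18 19 20 21* 22 23                   
24 25* 26* 27* 28* 29 30                
                                        
                                        
                                        
                                        


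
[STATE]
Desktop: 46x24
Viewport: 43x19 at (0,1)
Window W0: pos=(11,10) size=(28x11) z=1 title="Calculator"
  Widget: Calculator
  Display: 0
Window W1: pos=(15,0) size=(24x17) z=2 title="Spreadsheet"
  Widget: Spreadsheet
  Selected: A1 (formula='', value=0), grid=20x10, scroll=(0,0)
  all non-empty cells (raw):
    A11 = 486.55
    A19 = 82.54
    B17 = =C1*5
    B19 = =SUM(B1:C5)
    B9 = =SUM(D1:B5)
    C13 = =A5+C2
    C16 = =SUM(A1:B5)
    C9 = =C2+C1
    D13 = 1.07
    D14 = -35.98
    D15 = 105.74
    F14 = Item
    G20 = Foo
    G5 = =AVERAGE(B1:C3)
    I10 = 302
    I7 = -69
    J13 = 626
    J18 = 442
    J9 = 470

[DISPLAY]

               ┃ Spreadsheet          ┃    
               ┠──────────────────────┨    
               ┃A1:                   ┃    
               ┃       A       B      ┃    
               ┃----------------------┃    
               ┃  1      [0]       0  ┃    
               ┃  2        0       0  ┃    
               ┃  3        0       0  ┃    
               ┃  4        0       0  ┃    
           ┏━━━┃  5        0       0  ┃    
           ┃ Ca┃  6        0       0  ┃    
           ┠───┃  7        0       0  ┃    
           ┃   ┃  8        0       0  ┃    
           ┃┌──┃  9        0       0  ┃    
           ┃│ 7┃ 10        0       0  ┃    
           ┃├──┗━━━━━━━━━━━━━━━━━━━━━━┛    
           ┃│ 4 │ 5 │ 6 │ × │         ┃    
           ┃├───┼───┼───┼───┤         ┃    
           ┃│ 1 │ 2 │ 3 │ - │         ┃    


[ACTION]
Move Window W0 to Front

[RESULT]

               ┃ Spreadsheet          ┃    
               ┠──────────────────────┨    
               ┃A1:                   ┃    
               ┃       A       B      ┃    
               ┃----------------------┃    
               ┃  1      [0]       0  ┃    
               ┃  2        0       0  ┃    
               ┃  3        0       0  ┃    
               ┃  4        0       0  ┃    
           ┏━━━━━━━━━━━━━━━━━━━━━━━━━━┓    
           ┃ Calculator               ┃    
           ┠──────────────────────────┨    
           ┃                         0┃    
           ┃┌───┬───┬───┬───┐         ┃    
           ┃│ 7 │ 8 │ 9 │ ÷ │         ┃    
           ┃├───┼───┼───┼───┤         ┃    
           ┃│ 4 │ 5 │ 6 │ × │         ┃    
           ┃├───┼───┼───┼───┤         ┃    
           ┃│ 1 │ 2 │ 3 │ - │         ┃    


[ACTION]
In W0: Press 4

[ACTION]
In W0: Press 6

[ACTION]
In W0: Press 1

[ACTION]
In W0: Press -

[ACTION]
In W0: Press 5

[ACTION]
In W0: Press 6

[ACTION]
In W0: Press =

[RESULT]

               ┃ Spreadsheet          ┃    
               ┠──────────────────────┨    
               ┃A1:                   ┃    
               ┃       A       B      ┃    
               ┃----------------------┃    
               ┃  1      [0]       0  ┃    
               ┃  2        0       0  ┃    
               ┃  3        0       0  ┃    
               ┃  4        0       0  ┃    
           ┏━━━━━━━━━━━━━━━━━━━━━━━━━━┓    
           ┃ Calculator               ┃    
           ┠──────────────────────────┨    
           ┃                       405┃    
           ┃┌───┬───┬───┬───┐         ┃    
           ┃│ 7 │ 8 │ 9 │ ÷ │         ┃    
           ┃├───┼───┼───┼───┤         ┃    
           ┃│ 4 │ 5 │ 6 │ × │         ┃    
           ┃├───┼───┼───┼───┤         ┃    
           ┃│ 1 │ 2 │ 3 │ - │         ┃    


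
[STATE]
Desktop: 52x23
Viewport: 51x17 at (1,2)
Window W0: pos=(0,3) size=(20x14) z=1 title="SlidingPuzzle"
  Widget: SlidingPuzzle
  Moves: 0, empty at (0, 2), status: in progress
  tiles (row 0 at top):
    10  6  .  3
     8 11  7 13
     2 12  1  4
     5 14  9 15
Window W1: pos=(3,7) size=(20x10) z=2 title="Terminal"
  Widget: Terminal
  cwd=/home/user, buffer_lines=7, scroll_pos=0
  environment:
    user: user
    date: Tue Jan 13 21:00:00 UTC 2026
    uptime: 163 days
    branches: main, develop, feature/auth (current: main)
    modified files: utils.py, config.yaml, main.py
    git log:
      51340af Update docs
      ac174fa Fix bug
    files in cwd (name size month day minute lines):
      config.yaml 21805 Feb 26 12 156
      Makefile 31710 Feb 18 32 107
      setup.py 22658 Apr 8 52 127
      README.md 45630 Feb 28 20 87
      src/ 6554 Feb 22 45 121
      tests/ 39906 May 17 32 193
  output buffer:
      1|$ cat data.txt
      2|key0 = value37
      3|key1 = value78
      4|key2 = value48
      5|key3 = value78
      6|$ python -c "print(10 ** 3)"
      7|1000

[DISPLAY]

                                                   
━━━━━━━━━━━━━━━━━━┓                                
 SlidingPuzzle    ┃                                
──────────────────┨                                
┌────┬────┬────┬──┃                                
│ ┏━━━━━━━━━━━━━━━━━━┓                             
├─┃ Terminal         ┃                             
│ ┠──────────────────┨                             
├─┃$ cat data.txt    ┃                             
│ ┃key0 = value37    ┃                             
├─┃key1 = value78    ┃                             
│ ┃key2 = value48    ┃                             
└─┃key3 = value78    ┃                             
Mo┃$ python -c "print┃                             
━━┗━━━━━━━━━━━━━━━━━━┛                             
                                                   
                                                   


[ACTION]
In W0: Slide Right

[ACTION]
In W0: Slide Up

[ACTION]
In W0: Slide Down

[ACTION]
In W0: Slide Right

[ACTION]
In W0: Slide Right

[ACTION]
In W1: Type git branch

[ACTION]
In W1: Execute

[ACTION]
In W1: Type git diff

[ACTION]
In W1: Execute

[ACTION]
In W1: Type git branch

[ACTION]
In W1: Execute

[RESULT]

                                                   
━━━━━━━━━━━━━━━━━━┓                                
 SlidingPuzzle    ┃                                
──────────────────┨                                
┌────┬────┬────┬──┃                                
│ ┏━━━━━━━━━━━━━━━━━━┓                             
├─┃ Terminal         ┃                             
│ ┠──────────────────┨                             
├─┃ import sys       ┃                             
│ ┃$ git branch      ┃                             
├─┃* main            ┃                             
│ ┃  develop         ┃                             
└─┃  feature/auth    ┃                             
Mo┃$ █               ┃                             
━━┗━━━━━━━━━━━━━━━━━━┛                             
                                                   
                                                   


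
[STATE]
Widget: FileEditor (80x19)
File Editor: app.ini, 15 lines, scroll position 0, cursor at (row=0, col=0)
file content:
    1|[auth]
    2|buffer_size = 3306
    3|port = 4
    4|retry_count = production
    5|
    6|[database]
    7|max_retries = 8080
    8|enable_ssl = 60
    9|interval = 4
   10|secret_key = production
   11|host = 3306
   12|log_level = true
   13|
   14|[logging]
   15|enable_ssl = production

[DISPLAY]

█auth]                                                                         ▲
buffer_size = 3306                                                             █
port = 4                                                                       ░
retry_count = production                                                       ░
                                                                               ░
[database]                                                                     ░
max_retries = 8080                                                             ░
enable_ssl = 60                                                                ░
interval = 4                                                                   ░
secret_key = production                                                        ░
host = 3306                                                                    ░
log_level = true                                                               ░
                                                                               ░
[logging]                                                                      ░
enable_ssl = production                                                        ░
                                                                               ░
                                                                               ░
                                                                               ░
                                                                               ▼


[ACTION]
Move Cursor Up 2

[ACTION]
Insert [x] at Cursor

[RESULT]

x█auth]                                                                        ▲
buffer_size = 3306                                                             █
port = 4                                                                       ░
retry_count = production                                                       ░
                                                                               ░
[database]                                                                     ░
max_retries = 8080                                                             ░
enable_ssl = 60                                                                ░
interval = 4                                                                   ░
secret_key = production                                                        ░
host = 3306                                                                    ░
log_level = true                                                               ░
                                                                               ░
[logging]                                                                      ░
enable_ssl = production                                                        ░
                                                                               ░
                                                                               ░
                                                                               ░
                                                                               ▼


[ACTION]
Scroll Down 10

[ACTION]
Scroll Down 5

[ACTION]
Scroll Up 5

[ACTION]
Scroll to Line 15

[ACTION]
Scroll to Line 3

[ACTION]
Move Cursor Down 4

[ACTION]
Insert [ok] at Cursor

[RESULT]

x[auth]                                                                        ▲
buffer_size = 3306                                                             █
port = 4                                                                       ░
retry_count = production                                                       ░
ok█                                                                            ░
[database]                                                                     ░
max_retries = 8080                                                             ░
enable_ssl = 60                                                                ░
interval = 4                                                                   ░
secret_key = production                                                        ░
host = 3306                                                                    ░
log_level = true                                                               ░
                                                                               ░
[logging]                                                                      ░
enable_ssl = production                                                        ░
                                                                               ░
                                                                               ░
                                                                               ░
                                                                               ▼


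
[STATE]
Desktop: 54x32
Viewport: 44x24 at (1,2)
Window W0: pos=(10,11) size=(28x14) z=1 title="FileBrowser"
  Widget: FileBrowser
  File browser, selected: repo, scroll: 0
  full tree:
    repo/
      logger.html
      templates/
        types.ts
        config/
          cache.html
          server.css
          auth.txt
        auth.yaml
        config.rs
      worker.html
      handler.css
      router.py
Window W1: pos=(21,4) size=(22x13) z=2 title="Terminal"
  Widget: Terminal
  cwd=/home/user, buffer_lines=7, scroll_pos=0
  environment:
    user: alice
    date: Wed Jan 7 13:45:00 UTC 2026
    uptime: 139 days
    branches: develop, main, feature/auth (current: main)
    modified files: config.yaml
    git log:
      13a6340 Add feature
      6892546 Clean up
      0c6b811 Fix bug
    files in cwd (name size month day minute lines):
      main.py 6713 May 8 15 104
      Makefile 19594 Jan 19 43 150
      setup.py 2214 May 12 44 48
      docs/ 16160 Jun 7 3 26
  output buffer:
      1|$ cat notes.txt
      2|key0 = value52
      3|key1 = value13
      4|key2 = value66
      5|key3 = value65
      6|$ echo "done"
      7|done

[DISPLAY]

                                            
                                            
                    ┏━━━━━━━━━━━━━━━━━━━━┓  
                    ┃ Terminal           ┃  
                    ┠────────────────────┨  
                    ┃$ cat notes.txt     ┃  
                    ┃key0 = value52      ┃  
                    ┃key1 = value13      ┃  
                    ┃key2 = value66      ┃  
         ┏━━━━━━━━━━┃key3 = value65      ┃  
         ┃ FileBrows┃$ echo "done"       ┃  
         ┠──────────┃done                ┃  
         ┃> [-] repo┃$ █                 ┃  
         ┃    logger┃                    ┃  
         ┃    [+] te┗━━━━━━━━━━━━━━━━━━━━┛  
         ┃    worker.html           ┃       
         ┃    handler.css           ┃       
         ┃    router.py             ┃       
         ┃                          ┃       
         ┃                          ┃       
         ┃                          ┃       
         ┃                          ┃       
         ┗━━━━━━━━━━━━━━━━━━━━━━━━━━┛       
                                            


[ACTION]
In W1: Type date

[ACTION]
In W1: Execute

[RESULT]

                                            
                                            
                    ┏━━━━━━━━━━━━━━━━━━━━┓  
                    ┃ Terminal           ┃  
                    ┠────────────────────┨  
                    ┃key0 = value52      ┃  
                    ┃key1 = value13      ┃  
                    ┃key2 = value66      ┃  
                    ┃key3 = value65      ┃  
         ┏━━━━━━━━━━┃$ echo "done"       ┃  
         ┃ FileBrows┃done                ┃  
         ┠──────────┃$ date              ┃  
         ┃> [-] repo┃Wed Jan 7 13:45:00 U┃  
         ┃    logger┃$ █                 ┃  
         ┃    [+] te┗━━━━━━━━━━━━━━━━━━━━┛  
         ┃    worker.html           ┃       
         ┃    handler.css           ┃       
         ┃    router.py             ┃       
         ┃                          ┃       
         ┃                          ┃       
         ┃                          ┃       
         ┃                          ┃       
         ┗━━━━━━━━━━━━━━━━━━━━━━━━━━┛       
                                            


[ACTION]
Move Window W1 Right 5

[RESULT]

                                            
                                            
                         ┏━━━━━━━━━━━━━━━━━━
                         ┃ Terminal         
                         ┠──────────────────
                         ┃key0 = value52    
                         ┃key1 = value13    
                         ┃key2 = value66    
                         ┃key3 = value65    
         ┏━━━━━━━━━━━━━━━┃$ echo "done"     
         ┃ FileBrowser   ┃done              
         ┠───────────────┃$ date            
         ┃> [-] repo/    ┃Wed Jan 7 13:45:00
         ┃    logger.html┃$ █               
         ┃    [+] templat┗━━━━━━━━━━━━━━━━━━
         ┃    worker.html           ┃       
         ┃    handler.css           ┃       
         ┃    router.py             ┃       
         ┃                          ┃       
         ┃                          ┃       
         ┃                          ┃       
         ┃                          ┃       
         ┗━━━━━━━━━━━━━━━━━━━━━━━━━━┛       
                                            


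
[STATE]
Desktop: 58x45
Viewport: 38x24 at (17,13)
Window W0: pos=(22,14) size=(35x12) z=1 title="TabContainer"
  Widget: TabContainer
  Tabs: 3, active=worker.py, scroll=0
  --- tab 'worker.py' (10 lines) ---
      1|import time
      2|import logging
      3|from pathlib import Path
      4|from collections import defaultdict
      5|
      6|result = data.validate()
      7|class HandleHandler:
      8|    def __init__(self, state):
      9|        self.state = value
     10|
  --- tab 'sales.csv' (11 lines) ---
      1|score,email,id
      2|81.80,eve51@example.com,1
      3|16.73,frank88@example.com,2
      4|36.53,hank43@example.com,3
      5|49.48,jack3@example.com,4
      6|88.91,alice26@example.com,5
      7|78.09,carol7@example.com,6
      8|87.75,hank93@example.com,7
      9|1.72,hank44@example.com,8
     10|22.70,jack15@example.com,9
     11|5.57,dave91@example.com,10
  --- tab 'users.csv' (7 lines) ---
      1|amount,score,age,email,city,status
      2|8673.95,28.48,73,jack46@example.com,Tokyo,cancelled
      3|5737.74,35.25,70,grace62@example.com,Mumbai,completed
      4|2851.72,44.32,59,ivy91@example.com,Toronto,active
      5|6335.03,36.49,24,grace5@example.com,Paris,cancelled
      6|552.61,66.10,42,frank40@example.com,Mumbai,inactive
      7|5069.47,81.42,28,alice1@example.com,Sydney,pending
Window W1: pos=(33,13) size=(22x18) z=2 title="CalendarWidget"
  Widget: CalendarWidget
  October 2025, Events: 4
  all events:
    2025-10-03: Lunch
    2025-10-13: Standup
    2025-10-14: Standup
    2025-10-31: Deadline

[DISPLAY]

                ┏━━━━━━━━━━━━━━━━━━━━┓
     ┏━━━━━━━━━━┃ CalendarWidget     ┃
     ┃ TabContai┠────────────────────┨
     ┠──────────┃    October 2025    ┃
     ┃[worker.py┃Mo Tu We Th Fr Sa Su┃
     ┃──────────┃       1  2  3*  4  ┃
     ┃import tim┃ 6  7  8  9 10 11 12┃
     ┃import log┃13* 14* 15 16 17 18 ┃
     ┃from pathl┃20 21 22 23 24 25 26┃
     ┃from colle┃27 28 29 30 31*     ┃
     ┃          ┃                    ┃
     ┃result = d┃                    ┃
     ┗━━━━━━━━━━┃                    ┃
                ┃                    ┃
                ┃                    ┃
                ┃                    ┃
                ┃                    ┃
                ┗━━━━━━━━━━━━━━━━━━━━┛
                                      
                                      
                                      
                                      
                                      
                                      


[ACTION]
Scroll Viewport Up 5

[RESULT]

                                      
                                      
                                      
                                      
                                      
                ┏━━━━━━━━━━━━━━━━━━━━┓
     ┏━━━━━━━━━━┃ CalendarWidget     ┃
     ┃ TabContai┠────────────────────┨
     ┠──────────┃    October 2025    ┃
     ┃[worker.py┃Mo Tu We Th Fr Sa Su┃
     ┃──────────┃       1  2  3*  4  ┃
     ┃import tim┃ 6  7  8  9 10 11 12┃
     ┃import log┃13* 14* 15 16 17 18 ┃
     ┃from pathl┃20 21 22 23 24 25 26┃
     ┃from colle┃27 28 29 30 31*     ┃
     ┃          ┃                    ┃
     ┃result = d┃                    ┃
     ┗━━━━━━━━━━┃                    ┃
                ┃                    ┃
                ┃                    ┃
                ┃                    ┃
                ┃                    ┃
                ┗━━━━━━━━━━━━━━━━━━━━┛
                                      


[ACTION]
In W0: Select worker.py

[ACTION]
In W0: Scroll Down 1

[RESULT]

                                      
                                      
                                      
                                      
                                      
                ┏━━━━━━━━━━━━━━━━━━━━┓
     ┏━━━━━━━━━━┃ CalendarWidget     ┃
     ┃ TabContai┠────────────────────┨
     ┠──────────┃    October 2025    ┃
     ┃[worker.py┃Mo Tu We Th Fr Sa Su┃
     ┃──────────┃       1  2  3*  4  ┃
     ┃import log┃ 6  7  8  9 10 11 12┃
     ┃from pathl┃13* 14* 15 16 17 18 ┃
     ┃from colle┃20 21 22 23 24 25 26┃
     ┃          ┃27 28 29 30 31*     ┃
     ┃result = d┃                    ┃
     ┃class Hand┃                    ┃
     ┗━━━━━━━━━━┃                    ┃
                ┃                    ┃
                ┃                    ┃
                ┃                    ┃
                ┃                    ┃
                ┗━━━━━━━━━━━━━━━━━━━━┛
                                      


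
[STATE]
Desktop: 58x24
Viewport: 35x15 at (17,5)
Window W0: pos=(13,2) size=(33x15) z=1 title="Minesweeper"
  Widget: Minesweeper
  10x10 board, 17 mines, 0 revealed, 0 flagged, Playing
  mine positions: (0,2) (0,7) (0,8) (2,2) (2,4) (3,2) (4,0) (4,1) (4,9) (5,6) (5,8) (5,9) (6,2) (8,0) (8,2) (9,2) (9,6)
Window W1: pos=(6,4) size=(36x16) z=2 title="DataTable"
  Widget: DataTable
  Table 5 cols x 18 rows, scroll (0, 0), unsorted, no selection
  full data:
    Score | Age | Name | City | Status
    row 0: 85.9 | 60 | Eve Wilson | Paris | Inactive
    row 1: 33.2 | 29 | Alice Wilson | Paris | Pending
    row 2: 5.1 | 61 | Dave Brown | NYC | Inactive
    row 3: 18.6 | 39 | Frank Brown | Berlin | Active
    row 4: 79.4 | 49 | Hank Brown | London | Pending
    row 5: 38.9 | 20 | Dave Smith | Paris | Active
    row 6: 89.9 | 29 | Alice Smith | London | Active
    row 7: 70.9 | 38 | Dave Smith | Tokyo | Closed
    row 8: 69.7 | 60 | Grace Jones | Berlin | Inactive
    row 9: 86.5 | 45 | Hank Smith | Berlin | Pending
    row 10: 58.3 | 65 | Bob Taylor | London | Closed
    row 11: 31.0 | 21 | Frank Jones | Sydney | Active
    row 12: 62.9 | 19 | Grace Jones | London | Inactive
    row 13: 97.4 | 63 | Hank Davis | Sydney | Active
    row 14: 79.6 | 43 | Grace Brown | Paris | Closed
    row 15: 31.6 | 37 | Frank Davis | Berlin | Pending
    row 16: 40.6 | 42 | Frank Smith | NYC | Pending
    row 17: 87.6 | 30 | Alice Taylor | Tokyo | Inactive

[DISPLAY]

                        ┃   ┃      
────────────────────────┨   ┃      
Name        │City  │Stat┃   ┃      
────────────┼──────┼────┃   ┃      
Eve Wilson  │Paris │Inac┃   ┃      
Alice Wilson│Paris │Pend┃   ┃      
Dave Brown  │NYC   │Inac┃   ┃      
Frank Brown │Berlin│Acti┃   ┃      
Hank Brown  │London│Pend┃   ┃      
Dave Smith  │Paris │Acti┃   ┃      
Alice Smith │London│Acti┃   ┃      
Dave Smith  │Tokyo │Clos┃━━━┛      
Grace Jones │Berlin│Inac┃          
Hank Smith  │Berlin│Pend┃          
━━━━━━━━━━━━━━━━━━━━━━━━┛          


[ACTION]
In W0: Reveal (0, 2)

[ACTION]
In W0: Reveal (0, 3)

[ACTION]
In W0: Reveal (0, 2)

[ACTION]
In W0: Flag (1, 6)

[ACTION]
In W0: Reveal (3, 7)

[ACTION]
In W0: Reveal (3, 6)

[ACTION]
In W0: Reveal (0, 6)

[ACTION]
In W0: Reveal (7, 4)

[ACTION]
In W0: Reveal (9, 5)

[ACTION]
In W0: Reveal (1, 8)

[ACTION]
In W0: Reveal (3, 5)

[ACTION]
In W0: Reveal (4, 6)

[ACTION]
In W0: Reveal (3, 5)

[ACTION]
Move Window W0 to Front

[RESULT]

■■■■✹✹■                     ┃      
■■■■■■■                     ┃      
■✹■■■■■                     ┃      
■■■■■■■                     ┃      
■■■■■■✹                     ┃      
■■■✹■✹✹                     ┃      
■■■■■■■                     ┃      
■■■■■■■                     ┃      
■■■■■■■                     ┃      
■■■✹■■■                     ┃      
                            ┃      
━━━━━━━━━━━━━━━━━━━━━━━━━━━━┛      
Grace Jones │Berlin│Inac┃          
Hank Smith  │Berlin│Pend┃          
━━━━━━━━━━━━━━━━━━━━━━━━┛          


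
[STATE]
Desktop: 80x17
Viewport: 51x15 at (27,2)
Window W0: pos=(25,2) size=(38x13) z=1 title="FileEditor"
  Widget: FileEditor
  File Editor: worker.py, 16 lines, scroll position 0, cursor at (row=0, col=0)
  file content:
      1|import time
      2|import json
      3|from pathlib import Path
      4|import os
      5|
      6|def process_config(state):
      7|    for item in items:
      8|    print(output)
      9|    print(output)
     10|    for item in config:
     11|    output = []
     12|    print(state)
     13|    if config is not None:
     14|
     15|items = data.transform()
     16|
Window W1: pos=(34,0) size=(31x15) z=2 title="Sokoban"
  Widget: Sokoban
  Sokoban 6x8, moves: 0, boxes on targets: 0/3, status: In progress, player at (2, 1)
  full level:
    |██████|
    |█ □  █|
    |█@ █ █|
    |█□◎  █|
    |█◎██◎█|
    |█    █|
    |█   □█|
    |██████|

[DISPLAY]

━━━━━━━┠─────────────────────────────┨             
FileEdi┃██████                       ┃             
───────┃█ □  █                       ┃             
mport t┃█@ █ █                       ┃             
mport j┃█□◎  █                       ┃             
rom pat┃█◎██◎█                       ┃             
mport o┃█    █                       ┃             
       ┃█   □█                       ┃             
ef proc┃██████                       ┃             
   for ┃Moves: 0  0/3                ┃             
   prin┃                             ┃             
   prin┃                             ┃             
━━━━━━━┗━━━━━━━━━━━━━━━━━━━━━━━━━━━━━┛             
                                                   
                                                   


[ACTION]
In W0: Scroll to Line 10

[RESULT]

━━━━━━━┠─────────────────────────────┨             
FileEdi┃██████                       ┃             
───────┃█ □  █                       ┃             
   prin┃█@ █ █                       ┃             
   prin┃█□◎  █                       ┃             
   for ┃█◎██◎█                       ┃             
   outp┃█    █                       ┃             
   prin┃█   □█                       ┃             
   if c┃██████                       ┃             
       ┃Moves: 0  0/3                ┃             
tems = ┃                             ┃             
       ┃                             ┃             
━━━━━━━┗━━━━━━━━━━━━━━━━━━━━━━━━━━━━━┛             
                                                   
                                                   


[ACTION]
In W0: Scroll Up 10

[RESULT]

━━━━━━━┠─────────────────────────────┨             
FileEdi┃██████                       ┃             
───────┃█ □  █                       ┃             
mport t┃█@ █ █                       ┃             
mport j┃█□◎  █                       ┃             
rom pat┃█◎██◎█                       ┃             
mport o┃█    █                       ┃             
       ┃█   □█                       ┃             
ef proc┃██████                       ┃             
   for ┃Moves: 0  0/3                ┃             
   prin┃                             ┃             
   prin┃                             ┃             
━━━━━━━┗━━━━━━━━━━━━━━━━━━━━━━━━━━━━━┛             
                                                   
                                                   


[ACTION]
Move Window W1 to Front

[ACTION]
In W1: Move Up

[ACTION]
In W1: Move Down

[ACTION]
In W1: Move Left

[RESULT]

━━━━━━━┠─────────────────────────────┨             
FileEdi┃██████                       ┃             
───────┃█ □  █                       ┃             
mport t┃█@ █ █                       ┃             
mport j┃█□◎  █                       ┃             
rom pat┃█◎██◎█                       ┃             
mport o┃█    █                       ┃             
       ┃█   □█                       ┃             
ef proc┃██████                       ┃             
   for ┃Moves: 2  0/3                ┃             
   prin┃                             ┃             
   prin┃                             ┃             
━━━━━━━┗━━━━━━━━━━━━━━━━━━━━━━━━━━━━━┛             
                                                   
                                                   
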